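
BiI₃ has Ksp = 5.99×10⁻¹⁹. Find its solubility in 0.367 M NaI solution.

1.21×10⁻¹⁷ M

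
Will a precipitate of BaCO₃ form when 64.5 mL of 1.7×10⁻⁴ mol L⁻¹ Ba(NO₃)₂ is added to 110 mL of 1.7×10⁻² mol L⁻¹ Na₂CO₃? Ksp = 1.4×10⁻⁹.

Yes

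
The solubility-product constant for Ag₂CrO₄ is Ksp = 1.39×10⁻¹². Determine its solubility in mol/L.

7.03×10⁻⁵ M

Ag₂CrO₄(s) ⇌ 2 Ag⁺(aq) + CrO₄²⁻(aq)
Call the molar solubility s, so that [Ag⁺] = 2s and [CrO₄²⁻] = s.
Ksp = [Ag⁺]^2[CrO₄²⁻] = (2s)^2 · s = 4s^3
4s^3 = 1.39×10⁻¹²  ⇒  s^3 = 3.48×10⁻¹³
s = 7.03×10⁻⁵ mol/L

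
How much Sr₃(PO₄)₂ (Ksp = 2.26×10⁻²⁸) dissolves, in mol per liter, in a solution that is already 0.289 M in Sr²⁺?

4.84×10⁻¹⁴ M

Sr₃(PO₄)₂(s) ⇌ 3 Sr²⁺(aq) + 2 PO₄³⁻(aq)
With Sr²⁺ already at 0.289 M and s small, take [Sr²⁺] ≈ 0.289 M and [PO₄³⁻] = 2s.
Ksp = [Sr²⁺]^3[PO₄³⁻]^2 = (0.289)^3(2s)^2
(2s)^2 = 2.26×10⁻²⁸ / (0.289)^3 = 9.36×10⁻²⁷
s = 4.84×10⁻¹⁴ M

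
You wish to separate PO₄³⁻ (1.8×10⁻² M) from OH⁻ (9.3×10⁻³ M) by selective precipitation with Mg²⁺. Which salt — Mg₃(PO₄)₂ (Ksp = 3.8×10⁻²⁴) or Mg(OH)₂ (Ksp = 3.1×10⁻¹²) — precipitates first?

Mg(OH)₂

Each salt precipitates once Q = Ksp for that salt.
For Mg₃(PO₄)₂: [Mg²⁺] = (Ksp/[PO₄³⁻]^2)^(1/3) = 2.3×10⁻⁷ M
For Mg(OH)₂: [Mg²⁺] = (Ksp/[OH⁻]^2) = 3.6×10⁻⁸ M
Since Mg(OH)₂ needs less Mg²⁺ to reach saturation, it precipitates first.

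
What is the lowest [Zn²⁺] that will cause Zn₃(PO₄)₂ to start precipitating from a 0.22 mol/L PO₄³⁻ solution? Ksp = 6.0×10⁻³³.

5.0×10⁻¹¹ M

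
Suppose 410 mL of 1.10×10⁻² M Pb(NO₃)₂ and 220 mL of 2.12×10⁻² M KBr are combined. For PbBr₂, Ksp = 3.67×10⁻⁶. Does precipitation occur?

After mixing, V = 410 mL + 220 mL = 630 mL.
[Pb²⁺] = (1.10×10⁻²)(410)/630 = 7.16×10⁻³ M
[Br⁻] = (2.12×10⁻²)(220)/630 = 7.40×10⁻³ M
Q = [Pb²⁺][Br⁻]^2 = 3.92×10⁻⁷
Since Q (3.92×10⁻⁷) is less than Ksp (3.67×10⁻⁶), no PbBr₂ precipitates.

No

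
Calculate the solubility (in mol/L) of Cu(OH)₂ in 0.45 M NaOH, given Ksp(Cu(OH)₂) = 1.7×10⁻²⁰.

8.4×10⁻²⁰ M

Cu(OH)₂(s) ⇌ Cu²⁺(aq) + 2 OH⁻(aq)
The solution already contains OH⁻ at 0.45 M. Let s be the molar solubility of Cu(OH)₂.
[OH⁻] ≈ 0.45 M (common ion dominates); [Cu²⁺] = s.
Ksp = [Cu²⁺][OH⁻]^2 = s(0.45)^2
s = 1.7×10⁻²⁰ / (0.45)^2 = 8.4×10⁻²⁰
s = 8.4×10⁻²⁰ M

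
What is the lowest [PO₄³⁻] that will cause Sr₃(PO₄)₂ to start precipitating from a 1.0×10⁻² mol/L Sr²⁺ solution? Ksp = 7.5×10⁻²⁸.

The threshold for precipitation is Q = Ksp.
Sr₃(PO₄)₂(s) ⇌ 3 Sr²⁺(aq) + 2 PO₄³⁻(aq)
Ksp = [Sr²⁺]^3[PO₄³⁻]^2 = [PO₄³⁻]^2(1.0×10⁻²)^3
[PO₄³⁻]^2 = 7.5×10⁻²⁸ / (1.0×10⁻²)^3 = 7.5×10⁻²²
[PO₄³⁻] = 2.7×10⁻¹¹ mol/L

2.7×10⁻¹¹ M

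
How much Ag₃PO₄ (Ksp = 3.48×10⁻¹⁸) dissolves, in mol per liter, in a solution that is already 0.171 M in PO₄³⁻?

9.10×10⁻⁷ M

Ag₃PO₄(s) ⇌ 3 Ag⁺(aq) + PO₄³⁻(aq)
Let s be the solubility of Ag₃PO₄ here. The common ion gives [PO₄³⁻] ≈ 0.171 M, and [Ag⁺] = 3s.
Ksp = [Ag⁺]^3[PO₄³⁻] = (3s)^3(0.171)
(3s)^3 = 3.48×10⁻¹⁸ / (0.171) = 2.04×10⁻¹⁷
s = 9.10×10⁻⁷ M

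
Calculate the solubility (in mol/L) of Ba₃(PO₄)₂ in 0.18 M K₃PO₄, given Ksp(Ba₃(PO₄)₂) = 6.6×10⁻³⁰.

2.0×10⁻¹⁰ M

Ba₃(PO₄)₂(s) ⇌ 3 Ba²⁺(aq) + 2 PO₄³⁻(aq)
Let s be the solubility of Ba₃(PO₄)₂ here. The common ion gives [PO₄³⁻] ≈ 0.18 M, and [Ba²⁺] = 3s.
Ksp = [Ba²⁺]^3[PO₄³⁻]^2 = (3s)^3(0.18)^2
(3s)^3 = 6.6×10⁻³⁰ / (0.18)^2 = 2.0×10⁻²⁸
s = 2.0×10⁻¹⁰ M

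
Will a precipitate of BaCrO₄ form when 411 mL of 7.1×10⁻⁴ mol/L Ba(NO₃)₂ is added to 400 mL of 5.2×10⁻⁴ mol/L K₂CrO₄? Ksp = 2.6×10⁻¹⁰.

Total volume after mixing = 411 + 400 = 811 mL.
[Ba²⁺] = (7.1×10⁻⁴)(411)/811 = 3.6×10⁻⁴ mol/L
[CrO₄²⁻] = (5.2×10⁻⁴)(400)/811 = 2.6×10⁻⁴ mol/L
Q = [Ba²⁺][CrO₄²⁻] = 9.2×10⁻⁸
Because Q > Ksp (9.2×10⁻⁸ vs 2.6×10⁻¹⁰), a precipitate of BaCrO₄ forms.

Yes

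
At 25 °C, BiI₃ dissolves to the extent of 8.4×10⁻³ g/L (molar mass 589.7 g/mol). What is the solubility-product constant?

Convert to molarity: s = 8.4×10⁻³ / 589.7 = 1.424×10⁻⁵ mol/L
BiI₃(s) ⇌ Bi³⁺(aq) + 3 I⁻(aq)
For each mole of BiI₃ that dissolves per liter, [Bi³⁺] = s and [I⁻] = 3s; let s denote this solubility.
Ksp = [Bi³⁺][I⁻]^3 = s · (3s)^3 = 27s^4
Ksp = 27 × (1.424×10⁻⁵)^4 = 1.1×10⁻¹⁸

Ksp = 1.1×10⁻¹⁸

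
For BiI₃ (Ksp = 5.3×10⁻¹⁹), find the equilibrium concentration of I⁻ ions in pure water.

3.6×10⁻⁵ M

BiI₃(s) ⇌ Bi³⁺(aq) + 3 I⁻(aq)
With molar solubility s: [Bi³⁺] = s, [I⁻] = 3s.
Ksp = [Bi³⁺][I⁻]^3 = s · (3s)^3 = 27s^4 = 5.3×10⁻¹⁹
s = 1.2×10⁻⁵ M
[I⁻] = 3s = 3.6×10⁻⁵ M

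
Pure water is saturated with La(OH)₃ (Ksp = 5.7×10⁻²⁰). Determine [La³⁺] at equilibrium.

6.8×10⁻⁶ M

La(OH)₃(s) ⇌ La³⁺(aq) + 3 OH⁻(aq)
For each mole of La(OH)₃ that dissolves per liter, [La³⁺] = s and [OH⁻] = 3s; let s denote this solubility.
Ksp = [La³⁺][OH⁻]^3 = s · (3s)^3 = 27s^4 = 5.7×10⁻²⁰
s = 6.8×10⁻⁶ M
[La³⁺] = s = 6.8×10⁻⁶ M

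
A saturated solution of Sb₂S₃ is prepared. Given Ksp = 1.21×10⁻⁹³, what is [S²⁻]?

Sb₂S₃(s) ⇌ 2 Sb³⁺(aq) + 3 S²⁻(aq)
With molar solubility s: [Sb³⁺] = 2s, [S²⁻] = 3s.
Ksp = [Sb³⁺]^2[S²⁻]^3 = (2s)^2 · (3s)^3 = 108s^5 = 1.21×10⁻⁹³
s = 1.02×10⁻¹⁹ M
[S²⁻] = 3s = 3.07×10⁻¹⁹ M

3.07×10⁻¹⁹ M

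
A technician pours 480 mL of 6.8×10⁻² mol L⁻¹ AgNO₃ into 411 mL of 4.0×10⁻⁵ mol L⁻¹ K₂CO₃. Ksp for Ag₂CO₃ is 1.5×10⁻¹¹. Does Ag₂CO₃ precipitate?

The combined volume is 891 mL.
[Ag⁺] = (6.8×10⁻²)(480)/891 = 3.7×10⁻² mol L⁻¹
[CO₃²⁻] = (4.0×10⁻⁵)(411)/891 = 1.8×10⁻⁵ mol L⁻¹
Q = [Ag⁺]^2[CO₃²⁻] = 2.5×10⁻⁸
Since Q (2.5×10⁻⁸) exceeds Ksp (1.5×10⁻¹¹), Ag₂CO₃ will precipitate.

Yes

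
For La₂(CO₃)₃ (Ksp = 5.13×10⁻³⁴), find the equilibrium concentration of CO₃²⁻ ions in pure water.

2.58×10⁻⁷ M

La₂(CO₃)₃(s) ⇌ 2 La³⁺(aq) + 3 CO₃²⁻(aq)
Call the molar solubility s, so that [La³⁺] = 2s and [CO₃²⁻] = 3s.
Ksp = [La³⁺]^2[CO₃²⁻]^3 = (2s)^2 · (3s)^3 = 108s^5 = 5.13×10⁻³⁴
s = 8.62×10⁻⁸ mol L⁻¹
[CO₃²⁻] = 3s = 2.58×10⁻⁷ mol L⁻¹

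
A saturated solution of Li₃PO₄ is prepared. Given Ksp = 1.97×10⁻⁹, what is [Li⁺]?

Li₃PO₄(s) ⇌ 3 Li⁺(aq) + PO₄³⁻(aq)
For each mole of Li₃PO₄ that dissolves per liter, [Li⁺] = 3s and [PO₄³⁻] = s; let s denote this solubility.
Ksp = [Li⁺]^3[PO₄³⁻] = (3s)^3 · s = 27s^4 = 1.97×10⁻⁹
s = 2.92×10⁻³ M
[Li⁺] = 3s = 8.77×10⁻³ M

8.77×10⁻³ M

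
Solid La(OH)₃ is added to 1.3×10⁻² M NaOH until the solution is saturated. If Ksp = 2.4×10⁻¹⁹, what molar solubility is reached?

1.1×10⁻¹³ M

La(OH)₃(s) ⇌ La³⁺(aq) + 3 OH⁻(aq)
With OH⁻ already at 1.3×10⁻² M and s small, take [OH⁻] ≈ 1.3×10⁻² M and [La³⁺] = s.
Ksp = [La³⁺][OH⁻]^3 = s(1.3×10⁻²)^3
s = 2.4×10⁻¹⁹ / (1.3×10⁻²)^3 = 1.1×10⁻¹³
s = 1.1×10⁻¹³ M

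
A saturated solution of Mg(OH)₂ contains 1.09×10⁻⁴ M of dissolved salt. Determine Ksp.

Ksp = 5.18×10⁻¹²

Mg(OH)₂(s) ⇌ Mg²⁺(aq) + 2 OH⁻(aq)
For each mole of Mg(OH)₂ that dissolves per liter, [Mg²⁺] = s and [OH⁻] = 2s; let s denote this solubility.
Ksp = [Mg²⁺][OH⁻]^2 = s · (2s)^2 = 4s^3
Ksp = 4 × (1.09×10⁻⁴)^3 = 5.18×10⁻¹²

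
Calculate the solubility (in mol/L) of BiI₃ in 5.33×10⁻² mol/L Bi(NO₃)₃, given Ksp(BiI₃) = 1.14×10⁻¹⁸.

BiI₃(s) ⇌ Bi³⁺(aq) + 3 I⁻(aq)
The solution already contains Bi³⁺ at 5.33×10⁻² mol/L. Let s be the molar solubility of BiI₃.
[Bi³⁺] ≈ 5.33×10⁻² mol/L (common ion dominates); [I⁻] = 3s.
Ksp = [Bi³⁺][I⁻]^3 = (5.33×10⁻²)(3s)^3
(3s)^3 = 1.14×10⁻¹⁸ / (5.33×10⁻²) = 2.14×10⁻¹⁷
s = 9.25×10⁻⁷ mol/L

9.25×10⁻⁷ M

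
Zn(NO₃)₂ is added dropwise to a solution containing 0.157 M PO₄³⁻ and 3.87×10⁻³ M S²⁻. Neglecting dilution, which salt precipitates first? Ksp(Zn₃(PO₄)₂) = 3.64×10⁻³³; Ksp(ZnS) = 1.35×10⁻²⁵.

ZnS

Each salt precipitates once Q = Ksp for that salt.
For Zn₃(PO₄)₂: [Zn²⁺] = (Ksp/[PO₄³⁻]^2)^(1/3) = 5.29×10⁻¹¹ M
For ZnS: [Zn²⁺] = (Ksp/[S²⁻]) = 3.49×10⁻²³ M
Since ZnS needs less Zn²⁺ to reach saturation, it precipitates first.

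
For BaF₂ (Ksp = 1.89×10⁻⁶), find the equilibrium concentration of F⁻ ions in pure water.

BaF₂(s) ⇌ Ba²⁺(aq) + 2 F⁻(aq)
Let s be the molar solubility. Then [Ba²⁺] = s and [F⁻] = 2s.
Ksp = [Ba²⁺][F⁻]^2 = s · (2s)^2 = 4s^3 = 1.89×10⁻⁶
s = 7.79×10⁻³ M
[F⁻] = 2s = 1.56×10⁻² M

1.56×10⁻² M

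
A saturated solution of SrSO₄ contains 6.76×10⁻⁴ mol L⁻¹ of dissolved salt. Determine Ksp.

SrSO₄(s) ⇌ Sr²⁺(aq) + SO₄²⁻(aq)
With molar solubility s: [Sr²⁺] = s, [SO₄²⁻] = s.
Ksp = [Sr²⁺][SO₄²⁻] = s · s = s^2
Ksp = (6.76×10⁻⁴)^2 = 4.57×10⁻⁷

Ksp = 4.57×10⁻⁷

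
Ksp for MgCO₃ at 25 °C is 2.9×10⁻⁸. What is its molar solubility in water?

MgCO₃(s) ⇌ Mg²⁺(aq) + CO₃²⁻(aq)
For each mole of MgCO₃ that dissolves per liter, [Mg²⁺] = s and [CO₃²⁻] = s; let s denote this solubility.
Ksp = [Mg²⁺][CO₃²⁻] = s · s = s^2
s^2 = 2.9×10⁻⁸
Taking the 2nd root, s = 1.7×10⁻⁴ mol/L.

1.7×10⁻⁴ M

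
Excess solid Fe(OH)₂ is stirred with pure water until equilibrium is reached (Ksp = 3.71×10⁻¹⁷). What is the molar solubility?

2.10×10⁻⁶ M

Fe(OH)₂(s) ⇌ Fe²⁺(aq) + 2 OH⁻(aq)
Let s be the molar solubility. Then [Fe²⁺] = s and [OH⁻] = 2s.
Ksp = [Fe²⁺][OH⁻]^2 = s · (2s)^2 = 4s^3
4s^3 = 3.71×10⁻¹⁷  ⇒  s^3 = 9.28×10⁻¹⁸
s = 2.10×10⁻⁶ mol L⁻¹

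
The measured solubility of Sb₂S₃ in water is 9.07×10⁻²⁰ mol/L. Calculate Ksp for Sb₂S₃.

Sb₂S₃(s) ⇌ 2 Sb³⁺(aq) + 3 S²⁻(aq)
Call the molar solubility s, so that [Sb³⁺] = 2s and [S²⁻] = 3s.
Ksp = [Sb³⁺]^2[S²⁻]^3 = (2s)^2 · (3s)^3 = 108s^5
Ksp = 108 × (9.07×10⁻²⁰)^5 = 6.63×10⁻⁹⁴

Ksp = 6.63×10⁻⁹⁴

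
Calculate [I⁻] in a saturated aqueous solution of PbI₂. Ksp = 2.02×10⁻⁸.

PbI₂(s) ⇌ Pb²⁺(aq) + 2 I⁻(aq)
With molar solubility s: [Pb²⁺] = s, [I⁻] = 2s.
Ksp = [Pb²⁺][I⁻]^2 = s · (2s)^2 = 4s^3 = 2.02×10⁻⁸
s = 1.72×10⁻³ M
[I⁻] = 2s = 3.43×10⁻³ M

3.43×10⁻³ M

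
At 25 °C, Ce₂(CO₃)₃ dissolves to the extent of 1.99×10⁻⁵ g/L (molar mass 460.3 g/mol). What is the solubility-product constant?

Ksp = 1.63×10⁻³⁵

Molar solubility s = (1.99×10⁻⁵ g/L) / (460.3 g/mol) = 4.3233×10⁻⁸ mol/L
Ce₂(CO₃)₃(s) ⇌ 2 Ce³⁺(aq) + 3 CO₃²⁻(aq)
With molar solubility s: [Ce³⁺] = 2s, [CO₃²⁻] = 3s.
Ksp = [Ce³⁺]^2[CO₃²⁻]^3 = (2s)^2 · (3s)^3 = 108s^5
Ksp = 108 × (4.3233×10⁻⁸)^5 = 1.63×10⁻³⁵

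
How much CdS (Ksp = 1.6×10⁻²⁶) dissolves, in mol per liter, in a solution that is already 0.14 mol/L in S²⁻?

1.1×10⁻²⁵ M

CdS(s) ⇌ Cd²⁺(aq) + S²⁻(aq)
With S²⁻ already at 0.14 mol/L and s small, take [S²⁻] ≈ 0.14 mol/L and [Cd²⁺] = s.
Ksp = [Cd²⁺][S²⁻] = s(0.14)
s = 1.6×10⁻²⁶ / (0.14) = 1.1×10⁻²⁵
s = 1.1×10⁻²⁵ mol/L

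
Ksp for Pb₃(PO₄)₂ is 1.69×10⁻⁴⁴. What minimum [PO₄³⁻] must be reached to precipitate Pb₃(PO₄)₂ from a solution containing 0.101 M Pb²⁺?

4.05×10⁻²¹ M

A salt starts to precipitate once the ion product Q reaches its Ksp.
Pb₃(PO₄)₂(s) ⇌ 3 Pb²⁺(aq) + 2 PO₄³⁻(aq)
Ksp = [Pb²⁺]^3[PO₄³⁻]^2 = [PO₄³⁻]^2(0.101)^3
[PO₄³⁻]^2 = 1.69×10⁻⁴⁴ / (0.101)^3 = 1.64×10⁻⁴¹
[PO₄³⁻] = 4.05×10⁻²¹ M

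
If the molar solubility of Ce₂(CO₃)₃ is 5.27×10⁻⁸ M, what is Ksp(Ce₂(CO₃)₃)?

Ksp = 4.39×10⁻³⁵

Ce₂(CO₃)₃(s) ⇌ 2 Ce³⁺(aq) + 3 CO₃²⁻(aq)
For each mole of Ce₂(CO₃)₃ that dissolves per liter, [Ce³⁺] = 2s and [CO₃²⁻] = 3s; let s denote this solubility.
Ksp = [Ce³⁺]^2[CO₃²⁻]^3 = (2s)^2 · (3s)^3 = 108s^5
Ksp = 108 × (5.27×10⁻⁸)^5 = 4.39×10⁻³⁵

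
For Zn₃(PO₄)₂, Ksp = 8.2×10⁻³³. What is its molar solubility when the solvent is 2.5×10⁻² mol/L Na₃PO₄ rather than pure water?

7.9×10⁻¹¹ M

Zn₃(PO₄)₂(s) ⇌ 3 Zn²⁺(aq) + 2 PO₄³⁻(aq)
The solution already contains PO₄³⁻ at 2.5×10⁻² mol/L. Let s be the molar solubility of Zn₃(PO₄)₂.
[PO₄³⁻] ≈ 2.5×10⁻² mol/L (common ion dominates); [Zn²⁺] = 3s.
Ksp = [Zn²⁺]^3[PO₄³⁻]^2 = (3s)^3(2.5×10⁻²)^2
(3s)^3 = 8.2×10⁻³³ / (2.5×10⁻²)^2 = 1.3×10⁻²⁹
s = 7.9×10⁻¹¹ mol/L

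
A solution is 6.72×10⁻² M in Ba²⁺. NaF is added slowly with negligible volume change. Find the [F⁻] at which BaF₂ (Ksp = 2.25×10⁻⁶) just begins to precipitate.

5.79×10⁻³ M

Precipitation of each salt begins when its ion product equals Ksp.
BaF₂(s) ⇌ Ba²⁺(aq) + 2 F⁻(aq)
Ksp = [Ba²⁺][F⁻]^2 = [F⁻]^2(6.72×10⁻²)
[F⁻]^2 = 2.25×10⁻⁶ / (6.72×10⁻²) = 3.35×10⁻⁵
[F⁻] = 5.79×10⁻³ M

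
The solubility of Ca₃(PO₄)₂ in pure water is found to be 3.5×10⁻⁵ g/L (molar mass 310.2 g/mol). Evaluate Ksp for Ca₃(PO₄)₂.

s = (3.5×10⁻⁵ g L⁻¹)/(310.2 g mol⁻¹) = 1.128×10⁻⁷ M
Ca₃(PO₄)₂(s) ⇌ 3 Ca²⁺(aq) + 2 PO₄³⁻(aq)
Call the molar solubility s, so that [Ca²⁺] = 3s and [PO₄³⁻] = 2s.
Ksp = [Ca²⁺]^3[PO₄³⁻]^2 = (3s)^3 · (2s)^2 = 108s^5
Ksp = 108 × (1.128×10⁻⁷)^5 = 2.0×10⁻³³

Ksp = 2.0×10⁻³³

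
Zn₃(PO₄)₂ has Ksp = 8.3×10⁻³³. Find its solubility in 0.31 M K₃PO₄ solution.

Zn₃(PO₄)₂(s) ⇌ 3 Zn²⁺(aq) + 2 PO₄³⁻(aq)
The solution already contains PO₄³⁻ at 0.31 M. Let s be the molar solubility of Zn₃(PO₄)₂.
[PO₄³⁻] ≈ 0.31 M (common ion dominates); [Zn²⁺] = 3s.
Ksp = [Zn²⁺]^3[PO₄³⁻]^2 = (3s)^3(0.31)^2
(3s)^3 = 8.3×10⁻³³ / (0.31)^2 = 8.6×10⁻³²
s = 1.5×10⁻¹¹ M

1.5×10⁻¹¹ M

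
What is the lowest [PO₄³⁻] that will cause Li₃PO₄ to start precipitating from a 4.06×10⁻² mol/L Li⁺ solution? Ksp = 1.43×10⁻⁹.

2.14×10⁻⁵ M

Precipitation begins when Q = Ksp.
Li₃PO₄(s) ⇌ 3 Li⁺(aq) + PO₄³⁻(aq)
Ksp = [Li⁺]^3[PO₄³⁻] = [PO₄³⁻](4.06×10⁻²)^3
[PO₄³⁻] = 1.43×10⁻⁹ / (4.06×10⁻²)^3 = 2.14×10⁻⁵
[PO₄³⁻] = 2.14×10⁻⁵ mol/L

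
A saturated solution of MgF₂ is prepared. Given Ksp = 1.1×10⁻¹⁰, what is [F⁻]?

6.0×10⁻⁴ M

MgF₂(s) ⇌ Mg²⁺(aq) + 2 F⁻(aq)
With molar solubility s: [Mg²⁺] = s, [F⁻] = 2s.
Ksp = [Mg²⁺][F⁻]^2 = s · (2s)^2 = 4s^3 = 1.1×10⁻¹⁰
s = 3.0×10⁻⁴ M
[F⁻] = 2s = 6.0×10⁻⁴ M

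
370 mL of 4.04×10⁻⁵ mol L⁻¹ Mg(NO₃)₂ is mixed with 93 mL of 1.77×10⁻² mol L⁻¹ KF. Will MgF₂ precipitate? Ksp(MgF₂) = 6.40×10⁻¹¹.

After mixing, V = 370 mL + 93 mL = 463 mL.
[Mg²⁺] = (4.04×10⁻⁵)(370)/463 = 3.23×10⁻⁵ mol L⁻¹
[F⁻] = (1.77×10⁻²)(93)/463 = 3.56×10⁻³ mol L⁻¹
Q = [Mg²⁺][F⁻]^2 = 4.08×10⁻¹⁰
Because Q > Ksp (4.08×10⁻¹⁰ vs 6.40×10⁻¹¹), a precipitate of MgF₂ forms.

Yes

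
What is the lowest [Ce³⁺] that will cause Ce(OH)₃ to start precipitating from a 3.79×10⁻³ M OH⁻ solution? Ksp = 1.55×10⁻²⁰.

2.85×10⁻¹³ M

Precipitation begins when Q = Ksp.
Ce(OH)₃(s) ⇌ Ce³⁺(aq) + 3 OH⁻(aq)
Ksp = [Ce³⁺][OH⁻]^3 = [Ce³⁺](3.79×10⁻³)^3
[Ce³⁺] = 1.55×10⁻²⁰ / (3.79×10⁻³)^3 = 2.85×10⁻¹³
[Ce³⁺] = 2.85×10⁻¹³ M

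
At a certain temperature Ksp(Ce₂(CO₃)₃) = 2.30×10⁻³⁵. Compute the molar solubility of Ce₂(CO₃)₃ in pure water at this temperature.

4.63×10⁻⁸ M

Ce₂(CO₃)₃(s) ⇌ 2 Ce³⁺(aq) + 3 CO₃²⁻(aq)
If s mol/L of Ce₂(CO₃)₃ dissolves, [Ce³⁺] = 2s and [CO₃²⁻] = 3s.
Ksp = [Ce³⁺]^2[CO₃²⁻]^3 = (2s)^2 · (3s)^3 = 108s^5
108s^5 = 2.30×10⁻³⁵  ⇒  s^5 = 2.13×10⁻³⁷
s = (2.13×10⁻³⁷)^(1/5) = 4.63×10⁻⁸ mol/L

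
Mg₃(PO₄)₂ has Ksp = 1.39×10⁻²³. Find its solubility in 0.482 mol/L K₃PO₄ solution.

1.30×10⁻⁸ M

Mg₃(PO₄)₂(s) ⇌ 3 Mg²⁺(aq) + 2 PO₄³⁻(aq)
The solution already contains PO₄³⁻ at 0.482 mol/L. Let s be the molar solubility of Mg₃(PO₄)₂.
[PO₄³⁻] ≈ 0.482 mol/L (common ion dominates); [Mg²⁺] = 3s.
Ksp = [Mg²⁺]^3[PO₄³⁻]^2 = (3s)^3(0.482)^2
(3s)^3 = 1.39×10⁻²³ / (0.482)^2 = 5.98×10⁻²³
s = 1.30×10⁻⁸ mol/L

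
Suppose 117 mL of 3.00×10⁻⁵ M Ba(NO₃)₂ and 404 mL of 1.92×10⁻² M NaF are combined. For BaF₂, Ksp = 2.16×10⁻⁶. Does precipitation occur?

The combined volume is 521 mL.
[Ba²⁺] = (3.00×10⁻⁵)(117)/521 = 6.74×10⁻⁶ M
[F⁻] = (1.92×10⁻²)(404)/521 = 1.49×10⁻² M
Q = [Ba²⁺][F⁻]^2 = 1.49×10⁻⁹
Q < Ksp (1.49×10⁻⁹ vs 2.16×10⁻⁶); the solution remains unsaturated and no precipitate forms.

No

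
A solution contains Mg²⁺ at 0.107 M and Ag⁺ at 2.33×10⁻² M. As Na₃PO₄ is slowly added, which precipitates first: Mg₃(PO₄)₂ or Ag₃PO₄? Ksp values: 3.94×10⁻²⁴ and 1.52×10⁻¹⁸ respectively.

Each salt precipitates once Q = Ksp for that salt.
For Mg₃(PO₄)₂: [PO₄³⁻] = (Ksp/[Mg²⁺]^3)^(1/2) = 5.67×10⁻¹¹ M
For Ag₃PO₄: [PO₄³⁻] = (Ksp/[Ag⁺]^3) = 1.20×10⁻¹³ M
Ag₃PO₄ requires the lower [PO₄³⁻], so it precipitates first.

Ag₃PO₄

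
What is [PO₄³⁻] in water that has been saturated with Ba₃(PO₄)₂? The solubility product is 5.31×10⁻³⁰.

Ba₃(PO₄)₂(s) ⇌ 3 Ba²⁺(aq) + 2 PO₄³⁻(aq)
Let s be the molar solubility. Then [Ba²⁺] = 3s and [PO₄³⁻] = 2s.
Ksp = [Ba²⁺]^3[PO₄³⁻]^2 = (3s)^3 · (2s)^2 = 108s^5 = 5.31×10⁻³⁰
s = 5.47×10⁻⁷ mol/L
[PO₄³⁻] = 2s = 1.09×10⁻⁶ mol/L

1.09×10⁻⁶ M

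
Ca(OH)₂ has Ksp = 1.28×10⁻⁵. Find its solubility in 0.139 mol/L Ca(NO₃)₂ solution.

4.80×10⁻³ M

Ca(OH)₂(s) ⇌ Ca²⁺(aq) + 2 OH⁻(aq)
With Ca²⁺ already at 0.139 mol/L and s small, take [Ca²⁺] ≈ 0.139 mol/L and [OH⁻] = 2s.
Ksp = [Ca²⁺][OH⁻]^2 = (0.139)(2s)^2
(2s)^2 = 1.28×10⁻⁵ / (0.139) = 9.21×10⁻⁵
s = 4.80×10⁻³ mol/L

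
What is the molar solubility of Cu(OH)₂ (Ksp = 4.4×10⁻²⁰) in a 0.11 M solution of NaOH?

Cu(OH)₂(s) ⇌ Cu²⁺(aq) + 2 OH⁻(aq)
The solution already contains OH⁻ at 0.11 M. Let s be the molar solubility of Cu(OH)₂.
[OH⁻] ≈ 0.11 M (common ion dominates); [Cu²⁺] = s.
Ksp = [Cu²⁺][OH⁻]^2 = s(0.11)^2
s = 4.4×10⁻²⁰ / (0.11)^2 = 3.6×10⁻¹⁸
s = 3.6×10⁻¹⁸ M

3.6×10⁻¹⁸ M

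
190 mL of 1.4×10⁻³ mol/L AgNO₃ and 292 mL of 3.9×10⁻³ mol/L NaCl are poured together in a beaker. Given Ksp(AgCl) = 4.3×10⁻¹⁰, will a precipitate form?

Yes

Total volume after mixing = 190 + 292 = 482 mL.
[Ag⁺] = (1.4×10⁻³)(190)/482 = 5.5×10⁻⁴ mol/L
[Cl⁻] = (3.9×10⁻³)(292)/482 = 2.4×10⁻³ mol/L
Q = [Ag⁺][Cl⁻] = 1.3×10⁻⁶
Because Q > Ksp (1.3×10⁻⁶ vs 4.3×10⁻¹⁰), a precipitate of AgCl forms.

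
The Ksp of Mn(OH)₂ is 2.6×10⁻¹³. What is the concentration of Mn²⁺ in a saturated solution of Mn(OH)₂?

4.0×10⁻⁵ M

Mn(OH)₂(s) ⇌ Mn²⁺(aq) + 2 OH⁻(aq)
For each mole of Mn(OH)₂ that dissolves per liter, [Mn²⁺] = s and [OH⁻] = 2s; let s denote this solubility.
Ksp = [Mn²⁺][OH⁻]^2 = s · (2s)^2 = 4s^3 = 2.6×10⁻¹³
s = 4.0×10⁻⁵ M
[Mn²⁺] = s = 4.0×10⁻⁵ M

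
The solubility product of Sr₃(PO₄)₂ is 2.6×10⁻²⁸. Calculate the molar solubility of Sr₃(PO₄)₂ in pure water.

Sr₃(PO₄)₂(s) ⇌ 3 Sr²⁺(aq) + 2 PO₄³⁻(aq)
Call the molar solubility s, so that [Sr²⁺] = 3s and [PO₄³⁻] = 2s.
Ksp = [Sr²⁺]^3[PO₄³⁻]^2 = (3s)^3 · (2s)^2 = 108s^5
108s^5 = 2.6×10⁻²⁸  ⇒  s^5 = 2.4×10⁻³⁰
Taking the 5th root, s = 1.2×10⁻⁶ mol/L.

1.2×10⁻⁶ M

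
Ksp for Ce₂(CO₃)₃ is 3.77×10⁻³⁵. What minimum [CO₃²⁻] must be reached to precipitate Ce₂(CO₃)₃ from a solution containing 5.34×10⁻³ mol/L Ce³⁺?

A salt starts to precipitate once the ion product Q reaches its Ksp.
Ce₂(CO₃)₃(s) ⇌ 2 Ce³⁺(aq) + 3 CO₃²⁻(aq)
Ksp = [Ce³⁺]^2[CO₃²⁻]^3 = [CO₃²⁻]^3(5.34×10⁻³)^2
[CO₃²⁻]^3 = 3.77×10⁻³⁵ / (5.34×10⁻³)^2 = 1.32×10⁻³⁰
[CO₃²⁻] = 1.10×10⁻¹⁰ mol/L

1.10×10⁻¹⁰ M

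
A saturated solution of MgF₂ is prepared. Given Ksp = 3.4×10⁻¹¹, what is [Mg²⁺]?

2.0×10⁻⁴ M

MgF₂(s) ⇌ Mg²⁺(aq) + 2 F⁻(aq)
If s mol/L of MgF₂ dissolves, [Mg²⁺] = s and [F⁻] = 2s.
Ksp = [Mg²⁺][F⁻]^2 = s · (2s)^2 = 4s^3 = 3.4×10⁻¹¹
s = 2.0×10⁻⁴ mol/L
[Mg²⁺] = s = 2.0×10⁻⁴ mol/L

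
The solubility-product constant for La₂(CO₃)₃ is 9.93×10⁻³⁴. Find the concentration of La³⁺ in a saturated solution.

La₂(CO₃)₃(s) ⇌ 2 La³⁺(aq) + 3 CO₃²⁻(aq)
Let s be the molar solubility. Then [La³⁺] = 2s and [CO₃²⁻] = 3s.
Ksp = [La³⁺]^2[CO₃²⁻]^3 = (2s)^2 · (3s)^3 = 108s^5 = 9.93×10⁻³⁴
s = 9.83×10⁻⁸ M
[La³⁺] = 2s = 1.97×10⁻⁷ M

1.97×10⁻⁷ M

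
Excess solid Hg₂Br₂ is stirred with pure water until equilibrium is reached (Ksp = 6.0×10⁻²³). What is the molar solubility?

2.5×10⁻⁸ M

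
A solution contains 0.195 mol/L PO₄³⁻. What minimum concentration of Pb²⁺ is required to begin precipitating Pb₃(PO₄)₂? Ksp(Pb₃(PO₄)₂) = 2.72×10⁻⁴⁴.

Precipitation begins when Q = Ksp.
Pb₃(PO₄)₂(s) ⇌ 3 Pb²⁺(aq) + 2 PO₄³⁻(aq)
Ksp = [Pb²⁺]^3[PO₄³⁻]^2 = [Pb²⁺]^3(0.195)^2
[Pb²⁺]^3 = 2.72×10⁻⁴⁴ / (0.195)^2 = 7.15×10⁻⁴³
[Pb²⁺] = 8.94×10⁻¹⁵ mol/L

8.94×10⁻¹⁵ M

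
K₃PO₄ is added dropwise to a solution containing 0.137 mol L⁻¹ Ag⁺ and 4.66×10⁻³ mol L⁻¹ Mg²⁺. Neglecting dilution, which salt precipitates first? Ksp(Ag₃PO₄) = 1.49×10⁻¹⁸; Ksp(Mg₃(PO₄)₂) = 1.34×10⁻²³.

Precipitation begins when Q = Ksp.
For Ag₃PO₄: [PO₄³⁻] = (Ksp/[Ag⁺]^3) = 5.79×10⁻¹⁶ mol L⁻¹
For Mg₃(PO₄)₂: [PO₄³⁻] = (Ksp/[Mg²⁺]^3)^(1/2) = 1.15×10⁻⁸ mol L⁻¹
Ag₃PO₄ requires the lower [PO₄³⁻], so it precipitates first.

Ag₃PO₄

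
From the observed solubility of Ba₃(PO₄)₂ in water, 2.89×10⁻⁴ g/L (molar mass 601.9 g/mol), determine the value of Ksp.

Ksp = 2.76×10⁻³⁰

Convert to molarity: s = 2.89×10⁻⁴ / 601.9 = 4.8015×10⁻⁷ mol/L
Ba₃(PO₄)₂(s) ⇌ 3 Ba²⁺(aq) + 2 PO₄³⁻(aq)
If s mol/L of Ba₃(PO₄)₂ dissolves, [Ba²⁺] = 3s and [PO₄³⁻] = 2s.
Ksp = [Ba²⁺]^3[PO₄³⁻]^2 = (3s)^3 · (2s)^2 = 108s^5
Ksp = 108 × (4.8015×10⁻⁷)^5 = 2.76×10⁻³⁰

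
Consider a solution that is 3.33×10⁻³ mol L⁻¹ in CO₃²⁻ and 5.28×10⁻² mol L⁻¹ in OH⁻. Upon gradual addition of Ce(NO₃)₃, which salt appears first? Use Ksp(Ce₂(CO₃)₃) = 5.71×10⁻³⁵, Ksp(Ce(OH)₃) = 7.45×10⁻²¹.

Ce(OH)₃

A salt starts to precipitate once the ion product Q reaches its Ksp.
For Ce₂(CO₃)₃: [Ce³⁺] = (Ksp/[CO₃²⁻]^3)^(1/2) = 3.93×10⁻¹⁴ mol L⁻¹
For Ce(OH)₃: [Ce³⁺] = (Ksp/[OH⁻]^3) = 5.06×10⁻¹⁷ mol L⁻¹
Ce(OH)₃ requires the lower [Ce³⁺], so it precipitates first.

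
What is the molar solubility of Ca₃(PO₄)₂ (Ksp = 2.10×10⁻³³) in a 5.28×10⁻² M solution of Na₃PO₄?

3.03×10⁻¹¹ M

Ca₃(PO₄)₂(s) ⇌ 3 Ca²⁺(aq) + 2 PO₄³⁻(aq)
PO₄³⁻ is already present at 5.28×10⁻² M. If s mol/L of Ca₃(PO₄)₂ dissolves, [Ca²⁺] = 3s while [PO₄³⁻] ≈ 5.28×10⁻² M.
Ksp = [Ca²⁺]^3[PO₄³⁻]^2 = (3s)^3(5.28×10⁻²)^2
(3s)^3 = 2.10×10⁻³³ / (5.28×10⁻²)^2 = 7.53×10⁻³¹
s = 3.03×10⁻¹¹ M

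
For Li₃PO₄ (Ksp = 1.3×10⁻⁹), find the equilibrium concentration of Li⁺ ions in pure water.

Li₃PO₄(s) ⇌ 3 Li⁺(aq) + PO₄³⁻(aq)
Call the molar solubility s, so that [Li⁺] = 3s and [PO₄³⁻] = s.
Ksp = [Li⁺]^3[PO₄³⁻] = (3s)^3 · s = 27s^4 = 1.3×10⁻⁹
s = 2.6×10⁻³ mol/L
[Li⁺] = 3s = 7.9×10⁻³ mol/L

7.9×10⁻³ M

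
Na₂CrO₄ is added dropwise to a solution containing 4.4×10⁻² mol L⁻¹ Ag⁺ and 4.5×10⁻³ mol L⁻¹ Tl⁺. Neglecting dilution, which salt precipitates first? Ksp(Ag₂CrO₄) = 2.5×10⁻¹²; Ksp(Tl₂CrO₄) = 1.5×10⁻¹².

Precipitation begins when Q = Ksp.
For Ag₂CrO₄: [CrO₄²⁻] = (Ksp/[Ag⁺]^2) = 1.3×10⁻⁹ mol L⁻¹
For Tl₂CrO₄: [CrO₄²⁻] = (Ksp/[Tl⁺]^2) = 7.4×10⁻⁸ mol L⁻¹
Since Ag₂CrO₄ needs less CrO₄²⁻ to reach saturation, it precipitates first.

Ag₂CrO₄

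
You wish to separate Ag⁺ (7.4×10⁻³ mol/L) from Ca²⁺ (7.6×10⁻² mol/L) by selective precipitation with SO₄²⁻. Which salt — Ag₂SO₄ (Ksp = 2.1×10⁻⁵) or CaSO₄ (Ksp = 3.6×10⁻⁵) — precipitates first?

CaSO₄

A salt starts to precipitate once the ion product Q reaches its Ksp.
For Ag₂SO₄: [SO₄²⁻] = (Ksp/[Ag⁺]^2) = 0.38 mol/L
For CaSO₄: [SO₄²⁻] = (Ksp/[Ca²⁺]) = 4.7×10⁻⁴ mol/L
The smaller threshold [SO₄²⁻] is reached first, so CaSO₄ precipitates first.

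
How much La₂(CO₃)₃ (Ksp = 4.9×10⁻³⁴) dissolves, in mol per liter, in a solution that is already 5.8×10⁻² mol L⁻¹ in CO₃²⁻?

La₂(CO₃)₃(s) ⇌ 2 La³⁺(aq) + 3 CO₃²⁻(aq)
CO₃²⁻ is already present at 5.8×10⁻² mol L⁻¹. If s mol/L of La₂(CO₃)₃ dissolves, [La³⁺] = 2s while [CO₃²⁻] ≈ 5.8×10⁻² mol L⁻¹.
Ksp = [La³⁺]^2[CO₃²⁻]^3 = (2s)^2(5.8×10⁻²)^3
(2s)^2 = 4.9×10⁻³⁴ / (5.8×10⁻²)^3 = 2.5×10⁻³⁰
s = 7.9×10⁻¹⁶ mol L⁻¹

7.9×10⁻¹⁶ M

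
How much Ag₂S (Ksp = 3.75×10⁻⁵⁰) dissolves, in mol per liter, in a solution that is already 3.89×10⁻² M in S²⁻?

Ag₂S(s) ⇌ 2 Ag⁺(aq) + S²⁻(aq)
Let s be the solubility of Ag₂S here. The common ion gives [S²⁻] ≈ 3.89×10⁻² M, and [Ag⁺] = 2s.
Ksp = [Ag⁺]^2[S²⁻] = (2s)^2(3.89×10⁻²)
(2s)^2 = 3.75×10⁻⁵⁰ / (3.89×10⁻²) = 9.64×10⁻⁴⁹
s = 4.91×10⁻²⁵ M

4.91×10⁻²⁵ M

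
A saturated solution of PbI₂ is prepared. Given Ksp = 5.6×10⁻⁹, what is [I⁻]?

PbI₂(s) ⇌ Pb²⁺(aq) + 2 I⁻(aq)
Let s be the molar solubility. Then [Pb²⁺] = s and [I⁻] = 2s.
Ksp = [Pb²⁺][I⁻]^2 = s · (2s)^2 = 4s^3 = 5.6×10⁻⁹
s = 1.1×10⁻³ mol L⁻¹
[I⁻] = 2s = 2.2×10⁻³ mol L⁻¹

2.2×10⁻³ M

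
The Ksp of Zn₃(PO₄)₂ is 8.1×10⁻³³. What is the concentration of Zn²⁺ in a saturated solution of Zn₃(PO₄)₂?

4.5×10⁻⁷ M

Zn₃(PO₄)₂(s) ⇌ 3 Zn²⁺(aq) + 2 PO₄³⁻(aq)
Let s be the molar solubility. Then [Zn²⁺] = 3s and [PO₄³⁻] = 2s.
Ksp = [Zn²⁺]^3[PO₄³⁻]^2 = (3s)^3 · (2s)^2 = 108s^5 = 8.1×10⁻³³
s = 1.5×10⁻⁷ mol/L
[Zn²⁺] = 3s = 4.5×10⁻⁷ mol/L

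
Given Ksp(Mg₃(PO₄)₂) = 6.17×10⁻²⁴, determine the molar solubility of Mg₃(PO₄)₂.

8.94×10⁻⁶ M

Mg₃(PO₄)₂(s) ⇌ 3 Mg²⁺(aq) + 2 PO₄³⁻(aq)
Call the molar solubility s, so that [Mg²⁺] = 3s and [PO₄³⁻] = 2s.
Ksp = [Mg²⁺]^3[PO₄³⁻]^2 = (3s)^3 · (2s)^2 = 108s^5
108s^5 = 6.17×10⁻²⁴  ⇒  s^5 = 5.71×10⁻²⁶
Taking the 5th root, s = 8.94×10⁻⁶ M.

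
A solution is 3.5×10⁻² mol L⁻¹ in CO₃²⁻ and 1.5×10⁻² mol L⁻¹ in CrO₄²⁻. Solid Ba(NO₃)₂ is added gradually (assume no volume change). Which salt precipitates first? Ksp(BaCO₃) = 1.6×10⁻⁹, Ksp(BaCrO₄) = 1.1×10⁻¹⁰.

BaCrO₄

The threshold for precipitation is Q = Ksp.
For BaCO₃: [Ba²⁺] = (Ksp/[CO₃²⁻]) = 4.6×10⁻⁸ mol L⁻¹
For BaCrO₄: [Ba²⁺] = (Ksp/[CrO₄²⁻]) = 7.3×10⁻⁹ mol L⁻¹
Since BaCrO₄ needs less Ba²⁺ to reach saturation, it precipitates first.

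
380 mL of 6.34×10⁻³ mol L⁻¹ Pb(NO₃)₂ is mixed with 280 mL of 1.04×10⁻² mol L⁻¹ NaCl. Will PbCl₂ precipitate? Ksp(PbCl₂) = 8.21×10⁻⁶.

No

Total volume after mixing = 380 + 280 = 660 mL.
[Pb²⁺] = (6.34×10⁻³)(380)/660 = 3.65×10⁻³ mol L⁻¹
[Cl⁻] = (1.04×10⁻²)(280)/660 = 4.41×10⁻³ mol L⁻¹
Q = [Pb²⁺][Cl⁻]^2 = 7.11×10⁻⁸
Q < Ksp (7.11×10⁻⁸ vs 8.21×10⁻⁶); the solution remains unsaturated and no precipitate forms.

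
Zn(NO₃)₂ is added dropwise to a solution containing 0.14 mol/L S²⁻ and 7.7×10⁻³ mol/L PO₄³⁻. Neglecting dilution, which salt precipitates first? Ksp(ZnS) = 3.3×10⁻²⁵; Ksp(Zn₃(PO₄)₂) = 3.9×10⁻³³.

ZnS

Each salt precipitates once Q = Ksp for that salt.
For ZnS: [Zn²⁺] = (Ksp/[S²⁻]) = 2.4×10⁻²⁴ mol/L
For Zn₃(PO₄)₂: [Zn²⁺] = (Ksp/[PO₄³⁻]^2)^(1/3) = 4.0×10⁻¹⁰ mol/L
Since ZnS needs less Zn²⁺ to reach saturation, it precipitates first.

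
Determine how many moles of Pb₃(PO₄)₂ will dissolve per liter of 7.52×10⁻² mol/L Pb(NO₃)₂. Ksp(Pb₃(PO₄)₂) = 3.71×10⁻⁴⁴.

4.67×10⁻²¹ M

Pb₃(PO₄)₂(s) ⇌ 3 Pb²⁺(aq) + 2 PO₄³⁻(aq)
With Pb²⁺ already at 7.52×10⁻² mol/L and s small, take [Pb²⁺] ≈ 7.52×10⁻² mol/L and [PO₄³⁻] = 2s.
Ksp = [Pb²⁺]^3[PO₄³⁻]^2 = (7.52×10⁻²)^3(2s)^2
(2s)^2 = 3.71×10⁻⁴⁴ / (7.52×10⁻²)^3 = 8.72×10⁻⁴¹
s = 4.67×10⁻²¹ mol/L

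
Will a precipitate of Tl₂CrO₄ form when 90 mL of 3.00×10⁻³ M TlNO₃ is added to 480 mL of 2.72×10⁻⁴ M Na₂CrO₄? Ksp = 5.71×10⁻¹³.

Total volume after mixing = 90 + 480 = 570 mL.
[Tl⁺] = (3.00×10⁻³)(90)/570 = 4.74×10⁻⁴ M
[CrO₄²⁻] = (2.72×10⁻⁴)(480)/570 = 2.29×10⁻⁴ M
Q = [Tl⁺]^2[CrO₄²⁻] = 5.14×10⁻¹¹
Q = 5.14×10⁻¹¹ > Ksp = 5.71×10⁻¹³, so the solution is supersaturated and Tl₂CrO₄ precipitates.

Yes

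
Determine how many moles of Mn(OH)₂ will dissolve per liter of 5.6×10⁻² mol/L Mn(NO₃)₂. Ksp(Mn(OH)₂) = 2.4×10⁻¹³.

1.0×10⁻⁶ M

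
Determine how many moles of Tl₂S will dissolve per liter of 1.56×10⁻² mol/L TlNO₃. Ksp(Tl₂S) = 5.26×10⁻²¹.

Tl₂S(s) ⇌ 2 Tl⁺(aq) + S²⁻(aq)
The solution already contains Tl⁺ at 1.56×10⁻² mol/L. Let s be the molar solubility of Tl₂S.
[Tl⁺] ≈ 1.56×10⁻² mol/L (common ion dominates); [S²⁻] = s.
Ksp = [Tl⁺]^2[S²⁻] = (1.56×10⁻²)^2s
s = 5.26×10⁻²¹ / (1.56×10⁻²)^2 = 2.16×10⁻¹⁷
s = 2.16×10⁻¹⁷ mol/L

2.16×10⁻¹⁷ M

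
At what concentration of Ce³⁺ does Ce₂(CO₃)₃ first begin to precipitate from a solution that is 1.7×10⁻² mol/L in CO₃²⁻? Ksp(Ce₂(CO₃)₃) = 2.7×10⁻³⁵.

Precipitation begins when Q = Ksp.
Ce₂(CO₃)₃(s) ⇌ 2 Ce³⁺(aq) + 3 CO₃²⁻(aq)
Ksp = [Ce³⁺]^2[CO₃²⁻]^3 = [Ce³⁺]^2(1.7×10⁻²)^3
[Ce³⁺]^2 = 2.7×10⁻³⁵ / (1.7×10⁻²)^3 = 5.5×10⁻³⁰
[Ce³⁺] = 2.3×10⁻¹⁵ mol/L

2.3×10⁻¹⁵ M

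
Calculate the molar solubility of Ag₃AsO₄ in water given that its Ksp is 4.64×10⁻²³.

1.14×10⁻⁶ M

Ag₃AsO₄(s) ⇌ 3 Ag⁺(aq) + AsO₄³⁻(aq)
Call the molar solubility s, so that [Ag⁺] = 3s and [AsO₄³⁻] = s.
Ksp = [Ag⁺]^3[AsO₄³⁻] = (3s)^3 · s = 27s^4
27s^4 = 4.64×10⁻²³  ⇒  s^4 = 1.72×10⁻²⁴
s = (1.72×10⁻²⁴)^(1/4) = 1.14×10⁻⁶ mol/L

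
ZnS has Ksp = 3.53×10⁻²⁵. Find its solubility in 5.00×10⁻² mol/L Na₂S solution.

7.06×10⁻²⁴ M

ZnS(s) ⇌ Zn²⁺(aq) + S²⁻(aq)
With S²⁻ already at 5.00×10⁻² mol/L and s small, take [S²⁻] ≈ 5.00×10⁻² mol/L and [Zn²⁺] = s.
Ksp = [Zn²⁺][S²⁻] = s(5.00×10⁻²)
s = 3.53×10⁻²⁵ / (5.00×10⁻²) = 7.06×10⁻²⁴
s = 7.06×10⁻²⁴ mol/L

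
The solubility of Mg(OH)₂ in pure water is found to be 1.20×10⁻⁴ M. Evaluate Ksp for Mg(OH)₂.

Ksp = 6.91×10⁻¹²

Mg(OH)₂(s) ⇌ Mg²⁺(aq) + 2 OH⁻(aq)
For each mole of Mg(OH)₂ that dissolves per liter, [Mg²⁺] = s and [OH⁻] = 2s; let s denote this solubility.
Ksp = [Mg²⁺][OH⁻]^2 = s · (2s)^2 = 4s^3
Ksp = 4 × (1.20×10⁻⁴)^3 = 6.91×10⁻¹²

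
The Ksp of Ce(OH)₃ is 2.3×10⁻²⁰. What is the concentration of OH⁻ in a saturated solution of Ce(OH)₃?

Ce(OH)₃(s) ⇌ Ce³⁺(aq) + 3 OH⁻(aq)
For each mole of Ce(OH)₃ that dissolves per liter, [Ce³⁺] = s and [OH⁻] = 3s; let s denote this solubility.
Ksp = [Ce³⁺][OH⁻]^3 = s · (3s)^3 = 27s^4 = 2.3×10⁻²⁰
s = 5.4×10⁻⁶ mol/L
[OH⁻] = 3s = 1.6×10⁻⁵ mol/L

1.6×10⁻⁵ M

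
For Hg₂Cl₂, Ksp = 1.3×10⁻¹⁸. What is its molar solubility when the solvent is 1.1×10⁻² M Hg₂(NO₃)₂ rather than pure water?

Hg₂Cl₂(s) ⇌ Hg₂²⁺(aq) + 2 Cl⁻(aq)
Hg₂²⁺ is already present at 1.1×10⁻² M. If s mol/L of Hg₂Cl₂ dissolves, [Cl⁻] = 2s while [Hg₂²⁺] ≈ 1.1×10⁻² M.
Ksp = [Hg₂²⁺][Cl⁻]^2 = (1.1×10⁻²)(2s)^2
(2s)^2 = 1.3×10⁻¹⁸ / (1.1×10⁻²) = 1.2×10⁻¹⁶
s = 5.4×10⁻⁹ M

5.4×10⁻⁹ M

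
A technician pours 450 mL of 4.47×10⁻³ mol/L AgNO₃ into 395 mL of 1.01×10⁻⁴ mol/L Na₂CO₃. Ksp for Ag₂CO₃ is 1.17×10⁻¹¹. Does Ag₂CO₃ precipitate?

Yes

After mixing, V = 450 mL + 395 mL = 845 mL.
[Ag⁺] = (4.47×10⁻³)(450)/845 = 2.38×10⁻³ mol/L
[CO₃²⁻] = (1.01×10⁻⁴)(395)/845 = 4.72×10⁻⁵ mol/L
Q = [Ag⁺]^2[CO₃²⁻] = 2.68×10⁻¹⁰
Because Q > Ksp (2.68×10⁻¹⁰ vs 1.17×10⁻¹¹), a precipitate of Ag₂CO₃ forms.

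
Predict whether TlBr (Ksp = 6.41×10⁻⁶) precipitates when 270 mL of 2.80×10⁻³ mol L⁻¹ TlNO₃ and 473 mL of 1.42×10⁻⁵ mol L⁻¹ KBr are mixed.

No

The combined volume is 743 mL.
[Tl⁺] = (2.80×10⁻³)(270)/743 = 1.02×10⁻³ mol L⁻¹
[Br⁻] = (1.42×10⁻⁵)(473)/743 = 9.04×10⁻⁶ mol L⁻¹
Q = [Tl⁺][Br⁻] = 9.20×10⁻⁹
Q < Ksp (9.20×10⁻⁹ vs 6.41×10⁻⁶); the solution remains unsaturated and no precipitate forms.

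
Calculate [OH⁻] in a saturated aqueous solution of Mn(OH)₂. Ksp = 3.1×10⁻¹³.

8.5×10⁻⁵ M

Mn(OH)₂(s) ⇌ Mn²⁺(aq) + 2 OH⁻(aq)
Let s be the molar solubility. Then [Mn²⁺] = s and [OH⁻] = 2s.
Ksp = [Mn²⁺][OH⁻]^2 = s · (2s)^2 = 4s^3 = 3.1×10⁻¹³
s = 4.3×10⁻⁵ mol L⁻¹
[OH⁻] = 2s = 8.5×10⁻⁵ mol L⁻¹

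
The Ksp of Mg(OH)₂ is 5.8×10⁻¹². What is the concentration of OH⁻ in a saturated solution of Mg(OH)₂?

2.3×10⁻⁴ M

Mg(OH)₂(s) ⇌ Mg²⁺(aq) + 2 OH⁻(aq)
Let s be the molar solubility. Then [Mg²⁺] = s and [OH⁻] = 2s.
Ksp = [Mg²⁺][OH⁻]^2 = s · (2s)^2 = 4s^3 = 5.8×10⁻¹²
s = 1.1×10⁻⁴ M
[OH⁻] = 2s = 2.3×10⁻⁴ M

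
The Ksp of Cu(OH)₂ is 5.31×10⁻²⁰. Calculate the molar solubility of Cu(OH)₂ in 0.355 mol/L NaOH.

Cu(OH)₂(s) ⇌ Cu²⁺(aq) + 2 OH⁻(aq)
Let s be the solubility of Cu(OH)₂ here. The common ion gives [OH⁻] ≈ 0.355 mol/L, and [Cu²⁺] = s.
Ksp = [Cu²⁺][OH⁻]^2 = s(0.355)^2
s = 5.31×10⁻²⁰ / (0.355)^2 = 4.21×10⁻¹⁹
s = 4.21×10⁻¹⁹ mol/L

4.21×10⁻¹⁹ M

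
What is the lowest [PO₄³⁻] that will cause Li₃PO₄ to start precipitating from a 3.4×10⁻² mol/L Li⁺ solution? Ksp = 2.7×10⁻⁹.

6.9×10⁻⁵ M

Precipitation of each salt begins when its ion product equals Ksp.
Li₃PO₄(s) ⇌ 3 Li⁺(aq) + PO₄³⁻(aq)
Ksp = [Li⁺]^3[PO₄³⁻] = [PO₄³⁻](3.4×10⁻²)^3
[PO₄³⁻] = 2.7×10⁻⁹ / (3.4×10⁻²)^3 = 6.9×10⁻⁵
[PO₄³⁻] = 6.9×10⁻⁵ mol/L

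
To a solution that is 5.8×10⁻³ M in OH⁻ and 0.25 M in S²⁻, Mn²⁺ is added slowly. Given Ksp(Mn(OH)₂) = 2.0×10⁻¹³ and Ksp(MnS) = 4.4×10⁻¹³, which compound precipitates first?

A salt starts to precipitate once the ion product Q reaches its Ksp.
For Mn(OH)₂: [Mn²⁺] = (Ksp/[OH⁻]^2) = 5.9×10⁻⁹ M
For MnS: [Mn²⁺] = (Ksp/[S²⁻]) = 1.8×10⁻¹² M
MnS requires the lower [Mn²⁺], so it precipitates first.

MnS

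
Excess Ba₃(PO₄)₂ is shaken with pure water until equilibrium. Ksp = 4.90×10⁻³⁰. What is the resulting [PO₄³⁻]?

Ba₃(PO₄)₂(s) ⇌ 3 Ba²⁺(aq) + 2 PO₄³⁻(aq)
Call the molar solubility s, so that [Ba²⁺] = 3s and [PO₄³⁻] = 2s.
Ksp = [Ba²⁺]^3[PO₄³⁻]^2 = (3s)^3 · (2s)^2 = 108s^5 = 4.90×10⁻³⁰
s = 5.39×10⁻⁷ mol L⁻¹
[PO₄³⁻] = 2s = 1.08×10⁻⁶ mol L⁻¹

1.08×10⁻⁶ M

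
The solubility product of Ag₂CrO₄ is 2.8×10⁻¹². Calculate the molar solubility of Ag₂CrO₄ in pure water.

Ag₂CrO₄(s) ⇌ 2 Ag⁺(aq) + CrO₄²⁻(aq)
Call the molar solubility s, so that [Ag⁺] = 2s and [CrO₄²⁻] = s.
Ksp = [Ag⁺]^2[CrO₄²⁻] = (2s)^2 · s = 4s^3
4s^3 = 2.8×10⁻¹²  ⇒  s^3 = 7.0×10⁻¹³
s = 8.9×10⁻⁵ mol L⁻¹

8.9×10⁻⁵ M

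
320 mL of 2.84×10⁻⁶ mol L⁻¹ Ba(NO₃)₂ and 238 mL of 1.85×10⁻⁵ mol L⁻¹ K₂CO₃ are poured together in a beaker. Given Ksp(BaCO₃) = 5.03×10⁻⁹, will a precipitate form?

No

After mixing, V = 320 mL + 238 mL = 558 mL.
[Ba²⁺] = (2.84×10⁻⁶)(320)/558 = 1.63×10⁻⁶ mol L⁻¹
[CO₃²⁻] = (1.85×10⁻⁵)(238)/558 = 7.89×10⁻⁶ mol L⁻¹
Q = [Ba²⁺][CO₃²⁻] = 1.29×10⁻¹¹
Q < Ksp (1.29×10⁻¹¹ vs 5.03×10⁻⁹); the solution remains unsaturated and no precipitate forms.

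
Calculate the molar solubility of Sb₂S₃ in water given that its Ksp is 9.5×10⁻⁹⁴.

Sb₂S₃(s) ⇌ 2 Sb³⁺(aq) + 3 S²⁻(aq)
If s mol/L of Sb₂S₃ dissolves, [Sb³⁺] = 2s and [S²⁻] = 3s.
Ksp = [Sb³⁺]^2[S²⁻]^3 = (2s)^2 · (3s)^3 = 108s^5
108s^5 = 9.5×10⁻⁹⁴  ⇒  s^5 = 8.8×10⁻⁹⁶
s = 9.7×10⁻²⁰ M

9.7×10⁻²⁰ M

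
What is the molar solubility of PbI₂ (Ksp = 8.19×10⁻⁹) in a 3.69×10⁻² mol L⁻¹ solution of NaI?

PbI₂(s) ⇌ Pb²⁺(aq) + 2 I⁻(aq)
With I⁻ already at 3.69×10⁻² mol L⁻¹ and s small, take [I⁻] ≈ 3.69×10⁻² mol L⁻¹ and [Pb²⁺] = s.
Ksp = [Pb²⁺][I⁻]^2 = s(3.69×10⁻²)^2
s = 8.19×10⁻⁹ / (3.69×10⁻²)^2 = 6.01×10⁻⁶
s = 6.01×10⁻⁶ mol L⁻¹

6.01×10⁻⁶ M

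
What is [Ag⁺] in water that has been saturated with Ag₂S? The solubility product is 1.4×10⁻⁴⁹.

Ag₂S(s) ⇌ 2 Ag⁺(aq) + S²⁻(aq)
Call the molar solubility s, so that [Ag⁺] = 2s and [S²⁻] = s.
Ksp = [Ag⁺]^2[S²⁻] = (2s)^2 · s = 4s^3 = 1.4×10⁻⁴⁹
s = 3.3×10⁻¹⁷ mol/L
[Ag⁺] = 2s = 6.5×10⁻¹⁷ mol/L

6.5×10⁻¹⁷ M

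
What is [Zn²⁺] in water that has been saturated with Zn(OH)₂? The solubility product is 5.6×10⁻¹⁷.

2.4×10⁻⁶ M

Zn(OH)₂(s) ⇌ Zn²⁺(aq) + 2 OH⁻(aq)
Let s be the molar solubility. Then [Zn²⁺] = s and [OH⁻] = 2s.
Ksp = [Zn²⁺][OH⁻]^2 = s · (2s)^2 = 4s^3 = 5.6×10⁻¹⁷
s = 2.4×10⁻⁶ mol L⁻¹
[Zn²⁺] = s = 2.4×10⁻⁶ mol L⁻¹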